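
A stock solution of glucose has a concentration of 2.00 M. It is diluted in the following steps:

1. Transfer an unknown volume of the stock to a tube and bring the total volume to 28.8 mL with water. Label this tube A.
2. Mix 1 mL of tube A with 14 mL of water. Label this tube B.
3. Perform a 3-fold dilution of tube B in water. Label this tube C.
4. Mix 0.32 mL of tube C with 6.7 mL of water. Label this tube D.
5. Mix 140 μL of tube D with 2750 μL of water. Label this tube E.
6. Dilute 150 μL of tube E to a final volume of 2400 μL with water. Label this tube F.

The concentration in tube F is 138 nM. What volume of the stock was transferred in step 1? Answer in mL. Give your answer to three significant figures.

Step 1: v brought to 28.8 mL → factor = 28.8 mL/v
Step 2: 1 mL + 14 mL = 15 mL total → factor 15/1 = 15
Step 3: 3-fold → factor 3
Step 4: 0.32 mL + 6.7 mL = 7.02 mL total → factor 7.02/0.32 = 21.938
Step 5: 140 μL + 2750 μL = 2890 μL total → factor 2890/140 = 20.643
Step 6: 150 μL brought to 2400 μL → factor 2400/150 = 16
Product of known-step factors = 3.2605 × 10^5
Overall factor = 2.00 M / (138 nM) = 1.4493 × 10^7
Step-1 factor = 1.4493 × 10^7 / 3.2605 × 10^5 = 44.449
v = 28.8 mL / 44.449 = 0.648 mL

0.648 mL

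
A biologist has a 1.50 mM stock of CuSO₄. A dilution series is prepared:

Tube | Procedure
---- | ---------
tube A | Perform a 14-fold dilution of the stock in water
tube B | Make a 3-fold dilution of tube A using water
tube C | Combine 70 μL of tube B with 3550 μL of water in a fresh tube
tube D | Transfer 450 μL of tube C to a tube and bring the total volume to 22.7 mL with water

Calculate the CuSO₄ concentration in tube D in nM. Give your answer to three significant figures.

Step 1: 14-fold → factor 14
Step 2: 3-fold → factor 3
Step 3: 70 μL + 3550 μL = 3620 μL total → factor 3620/70 = 51.714
Step 4: 450 μL brought to 22.7 mL → factor 22700/450 = 50.444
Dilution factor through tube D = 14 × 3 × 51.714 × 50.444 = 1.0957 × 10^5
[tube D] = 1.50 mM / 1.0957 × 10^5 = 1.369 × 10^-5 mM = 13.7 nM

13.7 nM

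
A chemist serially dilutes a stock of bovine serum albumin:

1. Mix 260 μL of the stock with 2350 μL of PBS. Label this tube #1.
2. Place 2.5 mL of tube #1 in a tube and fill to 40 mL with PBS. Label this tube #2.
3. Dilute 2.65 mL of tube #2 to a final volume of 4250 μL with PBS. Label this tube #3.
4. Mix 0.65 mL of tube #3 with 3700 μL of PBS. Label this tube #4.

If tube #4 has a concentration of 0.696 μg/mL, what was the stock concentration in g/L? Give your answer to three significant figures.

1.20 g/L

Step 1: 260 μL + 2350 μL = 2610 μL total → factor 2610/260 = 10.038
Step 2: 2.5 mL brought to 40 mL → factor 40/2.5 = 16
Step 3: 2.65 mL brought to 4250 μL → factor 4.25/2.65 = 1.6038
Step 4: 0.65 mL + 3700 μL = 4.35 mL total → factor 4.35/0.65 = 6.6923
Overall dilution factor = 10.038 × 16 × 1.6038 × 6.6923 = 1723.9
Stock = 0.696 μg/mL × 1723.9 = 1200 μg/mL = 1.20 g/L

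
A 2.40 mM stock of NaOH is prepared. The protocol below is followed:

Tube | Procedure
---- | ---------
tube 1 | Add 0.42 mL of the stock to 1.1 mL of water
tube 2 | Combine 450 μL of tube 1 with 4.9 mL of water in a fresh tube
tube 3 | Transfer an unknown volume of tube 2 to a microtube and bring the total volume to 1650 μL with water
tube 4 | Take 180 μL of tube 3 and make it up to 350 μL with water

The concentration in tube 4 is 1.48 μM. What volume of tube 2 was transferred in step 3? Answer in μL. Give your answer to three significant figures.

85.1 μL

Step 1: 0.42 mL + 1.1 mL = 1.52 mL total → factor 1.52/0.42 = 3.619
Step 2: 450 μL + 4.9 mL = 5350 μL total → factor 5350/450 = 11.889
Step 3: v brought to 1650 μL → factor = 1650 μL/v
Step 4: 180 μL brought to 350 μL → factor 350/180 = 1.9444
Product of known-step factors = 83.663
Overall factor = 2.40 mM / (1.48 μM) = 1621.6
Step-3 factor = 1621.6 / 83.663 = 19.383
v = 1650 μL / 19.383 = 85.1 μL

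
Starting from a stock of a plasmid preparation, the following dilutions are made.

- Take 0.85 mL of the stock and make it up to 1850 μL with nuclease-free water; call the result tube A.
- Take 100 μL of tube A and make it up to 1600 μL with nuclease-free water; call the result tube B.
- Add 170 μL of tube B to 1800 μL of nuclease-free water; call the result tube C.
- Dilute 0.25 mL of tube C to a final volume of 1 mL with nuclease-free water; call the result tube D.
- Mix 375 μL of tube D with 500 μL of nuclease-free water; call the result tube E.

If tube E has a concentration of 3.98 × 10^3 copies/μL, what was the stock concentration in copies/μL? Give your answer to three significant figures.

Step 1: 0.85 mL brought to 1850 μL → factor 1.85/0.85 = 2.1765
Step 2: 100 μL brought to 1600 μL → factor 1600/100 = 16
Step 3: 170 μL + 1800 μL = 1970 μL total → factor 1970/170 = 11.588
Step 4: 0.25 mL brought to 1 mL → factor 1/0.25 = 4
Step 5: 375 μL + 500 μL = 875 μL total → factor 875/375 = 2.3333
Overall dilution factor = 2.1765 × 16 × 11.588 × 4 × 2.3333 = 3766.4
Stock = 3.98 × 10^3 copies/μL × 3766.4 = 1.50 × 10^7 copies/μL

1.50 × 10^7 copies/μL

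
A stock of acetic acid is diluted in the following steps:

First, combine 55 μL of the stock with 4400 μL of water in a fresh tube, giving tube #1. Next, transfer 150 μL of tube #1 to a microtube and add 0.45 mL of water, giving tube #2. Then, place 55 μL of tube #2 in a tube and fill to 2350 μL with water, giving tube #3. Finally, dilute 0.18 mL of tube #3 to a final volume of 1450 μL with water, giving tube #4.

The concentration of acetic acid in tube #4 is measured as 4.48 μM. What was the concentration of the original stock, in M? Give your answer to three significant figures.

0.500 M

Step 1: 55 μL + 4400 μL = 4455 μL total → factor 4455/55 = 81
Step 2: 150 μL + 0.45 mL = 600 μL total → factor 600/150 = 4
Step 3: 55 μL brought to 2350 μL → factor 2350/55 = 42.727
Step 4: 0.18 mL brought to 1450 μL → factor 1.45/0.18 = 8.0556
Overall dilution factor = 81 × 4 × 42.727 × 8.0556 = 1.1152 × 10^5
Stock = 4.48 μM × 1.1152 × 10^5 = 4.996 × 10^5 μM = 0.500 M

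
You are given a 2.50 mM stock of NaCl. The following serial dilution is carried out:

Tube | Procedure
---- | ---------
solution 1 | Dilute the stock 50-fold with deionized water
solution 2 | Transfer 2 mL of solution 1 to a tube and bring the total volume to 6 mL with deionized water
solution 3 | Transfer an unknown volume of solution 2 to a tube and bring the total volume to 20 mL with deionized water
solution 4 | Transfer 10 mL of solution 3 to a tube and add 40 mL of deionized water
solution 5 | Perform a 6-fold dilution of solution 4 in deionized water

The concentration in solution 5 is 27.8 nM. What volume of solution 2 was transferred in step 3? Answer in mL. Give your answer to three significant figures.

Step 1: 50-fold → factor 50
Step 2: 2 mL brought to 6 mL → factor 6/2 = 3
Step 3: v brought to 20 mL → factor = 20 mL/v
Step 4: 10 mL + 40 mL = 50 mL total → factor 50/10 = 5
Step 5: 6-fold → factor 6
Product of known-step factors = 4500
Overall factor = 2.50 mM / (27.8 nM) = 89928
Step-3 factor = 89928 / 4500 = 19.984
v = 20 mL / 19.984 = 1.00 mL

1.00 mL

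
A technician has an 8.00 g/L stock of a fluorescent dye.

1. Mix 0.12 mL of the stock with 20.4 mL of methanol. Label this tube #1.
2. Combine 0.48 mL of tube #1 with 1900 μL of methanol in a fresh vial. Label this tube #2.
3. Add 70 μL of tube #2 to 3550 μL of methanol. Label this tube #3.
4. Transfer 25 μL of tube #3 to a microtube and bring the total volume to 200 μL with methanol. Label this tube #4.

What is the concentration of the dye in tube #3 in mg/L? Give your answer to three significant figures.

0.182 mg/L

Step 1: 0.12 mL + 20.4 mL = 20.52 mL total → factor 20.52/0.12 = 171
Step 2: 0.48 mL + 1900 μL = 2.38 mL total → factor 2.38/0.48 = 4.9583
Step 3: 70 μL + 3550 μL = 3620 μL total → factor 3620/70 = 51.714
Dilution factor through tube #3 = 171 × 4.9583 × 51.714 = 43847
[tube #3] = 8.00 g/L / 43847 = 0.0001825 g/L = 0.182 mg/L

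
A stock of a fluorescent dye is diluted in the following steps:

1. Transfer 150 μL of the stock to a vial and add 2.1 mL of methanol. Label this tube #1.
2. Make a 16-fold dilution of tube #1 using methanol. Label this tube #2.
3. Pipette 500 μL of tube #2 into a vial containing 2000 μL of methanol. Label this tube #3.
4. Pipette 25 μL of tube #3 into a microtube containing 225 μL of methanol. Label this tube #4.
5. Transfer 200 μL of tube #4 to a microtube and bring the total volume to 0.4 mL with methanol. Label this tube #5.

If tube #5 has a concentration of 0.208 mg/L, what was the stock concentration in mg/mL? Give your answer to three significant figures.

4.99 mg/mL

Step 1: 150 μL + 2.1 mL = 2250 μL total → factor 2250/150 = 15
Step 2: 16-fold → factor 16
Step 3: 500 μL + 2000 μL = 2500 μL total → factor 2500/500 = 5
Step 4: 25 μL + 225 μL = 250 μL total → factor 250/25 = 10
Step 5: 200 μL brought to 0.4 mL → factor 400/200 = 2
Overall dilution factor = 15 × 16 × 5 × 10 × 2 = 24000
Stock = 0.208 mg/L × 24000 = 4992 mg/L = 4.99 mg/mL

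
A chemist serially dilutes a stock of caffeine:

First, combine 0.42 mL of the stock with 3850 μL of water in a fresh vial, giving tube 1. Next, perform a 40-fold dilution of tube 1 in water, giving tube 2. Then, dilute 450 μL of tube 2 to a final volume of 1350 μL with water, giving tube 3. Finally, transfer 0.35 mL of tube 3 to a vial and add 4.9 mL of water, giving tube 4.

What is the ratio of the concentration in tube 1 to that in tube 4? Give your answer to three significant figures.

1.80 × 10^3

Step 1: 0.42 mL + 3850 μL = 4.27 mL total → factor 4.27/0.42 = 10.167
Step 2: 40-fold → factor 40
Step 3: 450 μL brought to 1350 μL → factor 1350/450 = 3
Step 4: 0.35 mL + 4.9 mL = 5.25 mL total → factor 5.25/0.35 = 15
Dilution factor to tube 1 = 10.167; to tube 4 = 18300
[tube 1]/[tube 4] = (factor to tube 4)/(factor to tube 1) = 18300/10.167 = 1.80 × 10^3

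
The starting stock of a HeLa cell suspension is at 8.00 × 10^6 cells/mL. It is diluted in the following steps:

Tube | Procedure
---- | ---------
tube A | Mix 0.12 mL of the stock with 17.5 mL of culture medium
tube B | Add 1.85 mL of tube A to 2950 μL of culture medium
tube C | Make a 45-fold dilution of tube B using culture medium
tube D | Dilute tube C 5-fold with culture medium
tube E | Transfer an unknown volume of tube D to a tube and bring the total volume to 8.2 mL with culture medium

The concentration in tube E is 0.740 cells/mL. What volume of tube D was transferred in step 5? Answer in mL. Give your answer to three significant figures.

Step 1: 0.12 mL + 17.5 mL = 17.62 mL total → factor 17.62/0.12 = 146.83
Step 2: 1.85 mL + 2950 μL = 4.8 mL total → factor 4.8/1.85 = 2.5946
Step 3: 45-fold → factor 45
Step 4: 5-fold → factor 5
Step 5: v brought to 8.2 mL → factor = 8.2 mL/v
Product of known-step factors = 85719
Overall factor = 8.00 × 10^6 cells/mL / (0.740 cells/mL) = 1.0811 × 10^7
Step-5 factor = 1.0811 × 10^7 / 85719 = 126.12
v = 8.2 mL / 126.12 = 0.0650 mL

0.0650 mL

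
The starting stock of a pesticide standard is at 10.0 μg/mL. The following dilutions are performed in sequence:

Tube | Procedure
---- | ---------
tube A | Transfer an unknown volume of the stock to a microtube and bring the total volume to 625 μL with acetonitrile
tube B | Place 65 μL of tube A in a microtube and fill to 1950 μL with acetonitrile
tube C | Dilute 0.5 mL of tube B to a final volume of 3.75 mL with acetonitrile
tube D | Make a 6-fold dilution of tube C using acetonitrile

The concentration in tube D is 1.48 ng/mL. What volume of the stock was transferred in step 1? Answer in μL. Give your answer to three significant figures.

Step 1: v brought to 625 μL → factor = 625 μL/v
Step 2: 65 μL brought to 1950 μL → factor 1950/65 = 30
Step 3: 0.5 mL brought to 3.75 mL → factor 3.75/0.5 = 7.5
Step 4: 6-fold → factor 6
Product of known-step factors = 1350
Overall factor = 10.0 μg/mL / (1.48 ng/mL) = 6756.8
Step-1 factor = 6756.8 / 1350 = 5.005
v = 625 μL / 5.005 = 125 μL

125 μL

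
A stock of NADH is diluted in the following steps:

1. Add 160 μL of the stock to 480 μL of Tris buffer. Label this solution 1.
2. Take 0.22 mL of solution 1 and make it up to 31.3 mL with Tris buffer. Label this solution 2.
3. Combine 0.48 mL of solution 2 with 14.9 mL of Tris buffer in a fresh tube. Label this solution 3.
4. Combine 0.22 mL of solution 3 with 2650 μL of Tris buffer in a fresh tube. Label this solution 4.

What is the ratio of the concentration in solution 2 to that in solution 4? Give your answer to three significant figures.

Step 1: 160 μL + 480 μL = 640 μL total → factor 640/160 = 4
Step 2: 0.22 mL brought to 31.3 mL → factor 31.3/0.22 = 142.27
Step 3: 0.48 mL + 14.9 mL = 15.38 mL total → factor 15.38/0.48 = 32.042
Step 4: 0.22 mL + 2650 μL = 2.87 mL total → factor 2.87/0.22 = 13.045
Dilution factor to solution 2 = 569.09; to solution 4 = 2.3788 × 10^5
[solution 2]/[solution 4] = (factor to solution 4)/(factor to solution 2) = 2.3788 × 10^5/569.09 = 418

418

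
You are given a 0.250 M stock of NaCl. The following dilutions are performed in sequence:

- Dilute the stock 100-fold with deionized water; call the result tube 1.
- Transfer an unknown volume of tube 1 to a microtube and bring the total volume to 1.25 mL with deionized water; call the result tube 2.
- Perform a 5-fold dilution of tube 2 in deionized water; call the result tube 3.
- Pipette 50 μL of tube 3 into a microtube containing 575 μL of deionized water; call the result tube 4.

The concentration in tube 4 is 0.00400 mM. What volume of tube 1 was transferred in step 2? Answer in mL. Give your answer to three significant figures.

0.125 mL

Step 1: 100-fold → factor 100
Step 2: v brought to 1.25 mL → factor = 1.25 mL/v
Step 3: 5-fold → factor 5
Step 4: 50 μL + 575 μL = 625 μL total → factor 625/50 = 12.5
Product of known-step factors = 6250
Overall factor = 0.250 M / (0.00400 mM) = 62500
Step-2 factor = 62500 / 6250 = 10
v = 1.25 mL / 10 = 0.125 mL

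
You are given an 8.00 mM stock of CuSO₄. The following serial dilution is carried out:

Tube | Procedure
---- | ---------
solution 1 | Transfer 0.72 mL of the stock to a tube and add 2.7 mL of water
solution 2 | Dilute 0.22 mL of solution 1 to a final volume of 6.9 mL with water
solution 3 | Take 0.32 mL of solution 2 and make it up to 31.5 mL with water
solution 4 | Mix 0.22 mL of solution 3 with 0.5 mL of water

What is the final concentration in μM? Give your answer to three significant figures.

Step 1: 0.72 mL + 2.7 mL = 3.42 mL total → factor 3.42/0.72 = 4.75
Step 2: 0.22 mL brought to 6.9 mL → factor 6.9/0.22 = 31.364
Step 3: 0.32 mL brought to 31.5 mL → factor 31.5/0.32 = 98.438
Step 4: 0.22 mL + 0.5 mL = 0.72 mL total → factor 0.72/0.22 = 3.2727
Overall dilution factor = 4.75 × 31.364 × 98.438 × 3.2727 = 47994
Final = 8.00 mM / 47994 = 0.0001667 mM = 0.167 μM

0.167 μM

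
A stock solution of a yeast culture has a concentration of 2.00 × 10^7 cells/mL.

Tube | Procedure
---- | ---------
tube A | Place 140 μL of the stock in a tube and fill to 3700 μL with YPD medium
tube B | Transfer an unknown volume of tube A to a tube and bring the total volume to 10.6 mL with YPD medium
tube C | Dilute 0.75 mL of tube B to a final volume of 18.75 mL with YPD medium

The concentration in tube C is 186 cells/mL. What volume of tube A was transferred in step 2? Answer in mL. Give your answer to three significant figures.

Step 1: 140 μL brought to 3700 μL → factor 3700/140 = 26.429
Step 2: v brought to 10.6 mL → factor = 10.6 mL/v
Step 3: 0.75 mL brought to 18.75 mL → factor 18.75/0.75 = 25
Product of known-step factors = 660.71
Overall factor = 2.00 × 10^7 cells/mL / (186 cells/mL) = 1.0753 × 10^5
Step-2 factor = 1.0753 × 10^5 / 660.71 = 162.74
v = 10.6 mL / 162.74 = 0.0651 mL

0.0651 mL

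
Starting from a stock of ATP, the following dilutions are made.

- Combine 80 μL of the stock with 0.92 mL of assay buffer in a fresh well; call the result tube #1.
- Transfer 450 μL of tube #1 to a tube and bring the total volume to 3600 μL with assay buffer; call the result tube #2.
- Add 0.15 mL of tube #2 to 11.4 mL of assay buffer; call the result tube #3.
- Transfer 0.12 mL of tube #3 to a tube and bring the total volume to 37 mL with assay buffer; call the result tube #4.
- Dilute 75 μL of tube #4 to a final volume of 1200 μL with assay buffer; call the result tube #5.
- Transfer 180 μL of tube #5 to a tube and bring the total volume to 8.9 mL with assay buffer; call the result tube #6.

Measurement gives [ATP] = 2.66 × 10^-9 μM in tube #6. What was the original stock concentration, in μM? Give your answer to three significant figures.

Step 1: 80 μL + 0.92 mL = 1000 μL total → factor 1000/80 = 12.5
Step 2: 450 μL brought to 3600 μL → factor 3600/450 = 8
Step 3: 0.15 mL + 11.4 mL = 11.55 mL total → factor 11.55/0.15 = 77
Step 4: 0.12 mL brought to 37 mL → factor 37/0.12 = 308.33
Step 5: 75 μL brought to 1200 μL → factor 1200/75 = 16
Step 6: 180 μL brought to 8.9 mL → factor 8900/180 = 49.444
Overall dilution factor = 12.5 × 8 × 77 × 308.33 × 16 × 49.444 = 1.8782 × 10^9
Stock = 2.66 × 10^-9 μM × 1.8782 × 10^9 = 5.00 μM

5.00 μM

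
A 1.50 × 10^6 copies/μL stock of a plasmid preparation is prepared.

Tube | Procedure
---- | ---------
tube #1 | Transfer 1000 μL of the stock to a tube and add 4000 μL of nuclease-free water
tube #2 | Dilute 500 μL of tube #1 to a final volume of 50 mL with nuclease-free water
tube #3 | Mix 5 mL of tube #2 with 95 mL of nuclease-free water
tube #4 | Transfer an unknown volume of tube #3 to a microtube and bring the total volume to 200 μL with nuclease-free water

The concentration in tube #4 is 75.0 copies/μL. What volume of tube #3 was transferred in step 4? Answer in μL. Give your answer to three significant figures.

Step 1: 1000 μL + 4000 μL = 5000 μL total → factor 5000/1000 = 5
Step 2: 500 μL brought to 50 mL → factor 50000/500 = 100
Step 3: 5 mL + 95 mL = 100 mL total → factor 100/5 = 20
Step 4: v brought to 200 μL → factor = 200 μL/v
Product of known-step factors = 10000
Overall factor = 1.50 × 10^6 copies/μL / (75.0 copies/μL) = 20000
Step-4 factor = 20000 / 10000 = 2
v = 200 μL / 2 = 100 μL

100 μL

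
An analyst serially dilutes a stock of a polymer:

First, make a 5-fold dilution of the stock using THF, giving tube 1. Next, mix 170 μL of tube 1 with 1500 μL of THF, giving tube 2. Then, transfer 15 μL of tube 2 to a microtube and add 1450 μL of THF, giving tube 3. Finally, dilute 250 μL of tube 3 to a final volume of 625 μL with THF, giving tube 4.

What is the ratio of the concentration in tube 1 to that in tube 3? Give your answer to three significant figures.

959

Step 1: 5-fold → factor 5
Step 2: 170 μL + 1500 μL = 1670 μL total → factor 1670/170 = 9.8235
Step 3: 15 μL + 1450 μL = 1465 μL total → factor 1465/15 = 97.667
Dilution factor to tube 1 = 5; to tube 3 = 4797.2
[tube 1]/[tube 3] = (factor to tube 3)/(factor to tube 1) = 4797.2/5 = 959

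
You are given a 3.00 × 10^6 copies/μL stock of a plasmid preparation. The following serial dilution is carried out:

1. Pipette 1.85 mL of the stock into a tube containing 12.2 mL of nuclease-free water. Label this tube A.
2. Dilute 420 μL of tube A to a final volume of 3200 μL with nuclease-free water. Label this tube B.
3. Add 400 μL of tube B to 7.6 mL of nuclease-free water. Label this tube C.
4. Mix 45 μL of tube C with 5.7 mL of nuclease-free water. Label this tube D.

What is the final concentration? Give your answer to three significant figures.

20.3 copies/μL

Step 1: 1.85 mL + 12.2 mL = 14.05 mL total → factor 14.05/1.85 = 7.5946
Step 2: 420 μL brought to 3200 μL → factor 3200/420 = 7.619
Step 3: 400 μL + 7.6 mL = 8000 μL total → factor 8000/400 = 20
Step 4: 45 μL + 5.7 mL = 5745 μL total → factor 5745/45 = 127.67
Overall dilution factor = 7.5946 × 7.619 × 20 × 127.67 = 1.4775 × 10^5
Final = 3.00 × 10^6 copies/μL / 1.4775 × 10^5 = 20.3 copies/μL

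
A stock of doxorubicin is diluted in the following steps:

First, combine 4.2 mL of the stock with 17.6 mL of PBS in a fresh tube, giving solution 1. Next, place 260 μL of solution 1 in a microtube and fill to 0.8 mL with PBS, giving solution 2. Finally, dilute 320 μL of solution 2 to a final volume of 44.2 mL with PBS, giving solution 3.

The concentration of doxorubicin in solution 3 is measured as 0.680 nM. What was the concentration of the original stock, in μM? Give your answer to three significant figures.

1.50 μM

Step 1: 4.2 mL + 17.6 mL = 21.8 mL total → factor 21.8/4.2 = 5.1905
Step 2: 260 μL brought to 0.8 mL → factor 800/260 = 3.0769
Step 3: 320 μL brought to 44.2 mL → factor 44200/320 = 138.12
Overall dilution factor = 5.1905 × 3.0769 × 138.12 = 2206
Stock = 0.680 nM × 2206 = 1500 nM = 1.50 μM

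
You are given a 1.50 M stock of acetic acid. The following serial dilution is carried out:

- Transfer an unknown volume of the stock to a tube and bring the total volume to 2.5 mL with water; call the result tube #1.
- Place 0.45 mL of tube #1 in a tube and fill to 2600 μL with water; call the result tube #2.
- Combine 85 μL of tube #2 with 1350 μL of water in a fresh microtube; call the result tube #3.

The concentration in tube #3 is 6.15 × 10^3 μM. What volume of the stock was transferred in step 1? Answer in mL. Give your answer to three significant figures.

1.00 mL

Step 1: v brought to 2.5 mL → factor = 2.5 mL/v
Step 2: 0.45 mL brought to 2600 μL → factor 2.6/0.45 = 5.7778
Step 3: 85 μL + 1350 μL = 1435 μL total → factor 1435/85 = 16.882
Product of known-step factors = 97.542
Overall factor = 1.50 M / (6.15 × 10^3 μM) = 243.9
Step-1 factor = 243.9 / 97.542 = 2.5005
v = 2.5 mL / 2.5005 = 1.00 mL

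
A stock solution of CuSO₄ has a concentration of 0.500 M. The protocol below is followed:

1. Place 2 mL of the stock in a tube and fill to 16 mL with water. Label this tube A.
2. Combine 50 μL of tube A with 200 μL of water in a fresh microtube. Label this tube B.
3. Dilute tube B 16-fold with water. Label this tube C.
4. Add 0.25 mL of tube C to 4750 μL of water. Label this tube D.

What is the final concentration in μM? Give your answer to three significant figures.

39.1 μM

Step 1: 2 mL brought to 16 mL → factor 16/2 = 8
Step 2: 50 μL + 200 μL = 250 μL total → factor 250/50 = 5
Step 3: 16-fold → factor 16
Step 4: 0.25 mL + 4750 μL = 5 mL total → factor 5/0.25 = 20
Overall dilution factor = 8 × 5 × 16 × 20 = 12800
Final = 0.500 M / 12800 = 3.906 × 10^-5 M = 39.1 μM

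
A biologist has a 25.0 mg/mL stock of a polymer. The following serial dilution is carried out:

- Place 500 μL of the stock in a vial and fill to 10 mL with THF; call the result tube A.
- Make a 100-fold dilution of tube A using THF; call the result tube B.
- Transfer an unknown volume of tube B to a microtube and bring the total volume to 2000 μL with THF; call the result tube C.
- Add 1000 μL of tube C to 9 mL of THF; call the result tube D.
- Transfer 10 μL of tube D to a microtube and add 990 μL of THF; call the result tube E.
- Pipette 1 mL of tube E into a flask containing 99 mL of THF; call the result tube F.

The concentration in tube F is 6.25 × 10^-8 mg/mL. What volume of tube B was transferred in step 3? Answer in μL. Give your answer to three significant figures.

Step 1: 500 μL brought to 10 mL → factor 10000/500 = 20
Step 2: 100-fold → factor 100
Step 3: v brought to 2000 μL → factor = 2000 μL/v
Step 4: 1000 μL + 9 mL = 10000 μL total → factor 10000/1000 = 10
Step 5: 10 μL + 990 μL = 1000 μL total → factor 1000/10 = 100
Step 6: 1 mL + 99 mL = 100 mL total → factor 100/1 = 100
Product of known-step factors = 2 × 10^8
Overall factor = 25.0 mg/mL / (6.25 × 10^-8 mg/mL) = 4 × 10^8
Step-3 factor = 4 × 10^8 / 2 × 10^8 = 2
v = 2000 μL / 2 = 1.00 × 10^3 μL

1.00 × 10^3 μL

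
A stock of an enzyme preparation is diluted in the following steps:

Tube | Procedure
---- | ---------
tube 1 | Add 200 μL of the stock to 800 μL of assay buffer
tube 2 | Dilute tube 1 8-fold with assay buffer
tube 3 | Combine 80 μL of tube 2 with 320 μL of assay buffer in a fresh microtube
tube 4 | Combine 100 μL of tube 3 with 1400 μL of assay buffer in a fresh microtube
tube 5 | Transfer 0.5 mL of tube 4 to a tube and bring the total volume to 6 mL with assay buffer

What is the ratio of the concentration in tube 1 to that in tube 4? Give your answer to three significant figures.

Step 1: 200 μL + 800 μL = 1000 μL total → factor 1000/200 = 5
Step 2: 8-fold → factor 8
Step 3: 80 μL + 320 μL = 400 μL total → factor 400/80 = 5
Step 4: 100 μL + 1400 μL = 1500 μL total → factor 1500/100 = 15
Dilution factor to tube 1 = 5; to tube 4 = 3000
[tube 1]/[tube 4] = (factor to tube 4)/(factor to tube 1) = 3000/5 = 600

600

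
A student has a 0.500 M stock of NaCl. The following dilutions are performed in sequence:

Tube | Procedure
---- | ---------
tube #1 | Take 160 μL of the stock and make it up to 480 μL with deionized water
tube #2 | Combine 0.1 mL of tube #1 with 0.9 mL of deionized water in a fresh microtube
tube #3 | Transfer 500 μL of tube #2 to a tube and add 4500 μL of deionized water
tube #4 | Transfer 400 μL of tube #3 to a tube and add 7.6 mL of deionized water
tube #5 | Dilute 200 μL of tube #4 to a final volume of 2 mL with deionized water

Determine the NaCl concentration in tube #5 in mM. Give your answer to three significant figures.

0.00833 mM

Step 1: 160 μL brought to 480 μL → factor 480/160 = 3
Step 2: 0.1 mL + 0.9 mL = 1 mL total → factor 1/0.1 = 10
Step 3: 500 μL + 4500 μL = 5000 μL total → factor 5000/500 = 10
Step 4: 400 μL + 7.6 mL = 8000 μL total → factor 8000/400 = 20
Step 5: 200 μL brought to 2 mL → factor 2000/200 = 10
Overall dilution factor = 3 × 10 × 10 × 20 × 10 = 60000
Final = 0.500 M / 60000 = 8.333 × 10^-6 M = 0.00833 mM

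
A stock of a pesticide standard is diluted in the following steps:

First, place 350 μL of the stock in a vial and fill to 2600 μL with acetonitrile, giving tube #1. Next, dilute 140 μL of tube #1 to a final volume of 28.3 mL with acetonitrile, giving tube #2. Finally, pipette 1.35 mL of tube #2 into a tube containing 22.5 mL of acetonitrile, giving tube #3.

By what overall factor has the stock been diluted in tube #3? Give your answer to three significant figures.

Step 1: 350 μL brought to 2600 μL → factor 2600/350 = 7.4286
Step 2: 140 μL brought to 28.3 mL → factor 28300/140 = 202.14
Step 3: 1.35 mL + 22.5 mL = 23.85 mL total → factor 23.85/1.35 = 17.667
Overall dilution factor = 7.4286 × 202.14 × 17.667 = 26529

2.65 × 10^4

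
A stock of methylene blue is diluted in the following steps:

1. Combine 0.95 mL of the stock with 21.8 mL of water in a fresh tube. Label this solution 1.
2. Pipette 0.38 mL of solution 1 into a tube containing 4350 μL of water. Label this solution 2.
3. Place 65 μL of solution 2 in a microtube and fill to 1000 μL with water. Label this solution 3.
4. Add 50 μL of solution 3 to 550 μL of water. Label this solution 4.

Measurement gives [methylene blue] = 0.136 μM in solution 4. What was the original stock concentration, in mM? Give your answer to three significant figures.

7.48 mM

Step 1: 0.95 mL + 21.8 mL = 22.75 mL total → factor 22.75/0.95 = 23.947
Step 2: 0.38 mL + 4350 μL = 4.73 mL total → factor 4.73/0.38 = 12.447
Step 3: 65 μL brought to 1000 μL → factor 1000/65 = 15.385
Step 4: 50 μL + 550 μL = 600 μL total → factor 600/50 = 12
Overall dilution factor = 23.947 × 12.447 × 15.385 × 12 = 55030
Stock = 0.136 μM × 55030 = 7484 μM = 7.48 mM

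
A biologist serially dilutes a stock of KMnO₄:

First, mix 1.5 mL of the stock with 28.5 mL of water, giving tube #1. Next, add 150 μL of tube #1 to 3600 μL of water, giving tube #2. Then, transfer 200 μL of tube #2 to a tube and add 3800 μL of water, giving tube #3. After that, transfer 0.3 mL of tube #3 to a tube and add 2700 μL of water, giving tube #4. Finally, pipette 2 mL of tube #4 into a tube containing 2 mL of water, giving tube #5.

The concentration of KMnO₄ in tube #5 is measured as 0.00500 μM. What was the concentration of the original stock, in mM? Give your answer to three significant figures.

Step 1: 1.5 mL + 28.5 mL = 30 mL total → factor 30/1.5 = 20
Step 2: 150 μL + 3600 μL = 3750 μL total → factor 3750/150 = 25
Step 3: 200 μL + 3800 μL = 4000 μL total → factor 4000/200 = 20
Step 4: 0.3 mL + 2700 μL = 3 mL total → factor 3/0.3 = 10
Step 5: 2 mL + 2 mL = 4 mL total → factor 4/2 = 2
Overall dilution factor = 20 × 25 × 20 × 10 × 2 = 2 × 10^5
Stock = 0.00500 μM × 2 × 10^5 = 1000 μM = 1.00 mM

1.00 mM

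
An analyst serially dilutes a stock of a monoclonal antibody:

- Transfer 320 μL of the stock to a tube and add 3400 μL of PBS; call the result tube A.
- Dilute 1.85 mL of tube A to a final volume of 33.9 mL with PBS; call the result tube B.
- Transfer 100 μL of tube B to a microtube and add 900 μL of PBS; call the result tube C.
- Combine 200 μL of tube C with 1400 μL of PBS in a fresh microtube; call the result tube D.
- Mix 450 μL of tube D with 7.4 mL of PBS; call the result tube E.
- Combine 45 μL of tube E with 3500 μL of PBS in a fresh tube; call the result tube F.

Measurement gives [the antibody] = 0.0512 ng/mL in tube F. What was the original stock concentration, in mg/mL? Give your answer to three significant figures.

Step 1: 320 μL + 3400 μL = 3720 μL total → factor 3720/320 = 11.625
Step 2: 1.85 mL brought to 33.9 mL → factor 33.9/1.85 = 18.324
Step 3: 100 μL + 900 μL = 1000 μL total → factor 1000/100 = 10
Step 4: 200 μL + 1400 μL = 1600 μL total → factor 1600/200 = 8
Step 5: 450 μL + 7.4 mL = 7850 μL total → factor 7850/450 = 17.444
Step 6: 45 μL + 3500 μL = 3545 μL total → factor 3545/45 = 78.778
Overall dilution factor = 11.625 × 18.324 × 10 × 8 × 17.444 × 78.778 = 2.3419 × 10^7
Stock = 0.0512 ng/mL × 2.3419 × 10^7 = 1.199 × 10^6 ng/mL = 1.20 mg/mL

1.20 mg/mL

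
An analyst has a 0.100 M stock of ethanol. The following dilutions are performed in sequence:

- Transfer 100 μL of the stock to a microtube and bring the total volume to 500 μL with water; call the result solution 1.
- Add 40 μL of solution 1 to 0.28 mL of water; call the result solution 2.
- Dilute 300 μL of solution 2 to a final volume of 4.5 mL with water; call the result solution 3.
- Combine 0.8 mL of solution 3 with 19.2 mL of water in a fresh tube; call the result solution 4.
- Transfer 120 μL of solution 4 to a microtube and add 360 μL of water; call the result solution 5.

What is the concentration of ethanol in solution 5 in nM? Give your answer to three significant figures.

1.67 × 10^3 nM

Step 1: 100 μL brought to 500 μL → factor 500/100 = 5
Step 2: 40 μL + 0.28 mL = 320 μL total → factor 320/40 = 8
Step 3: 300 μL brought to 4.5 mL → factor 4500/300 = 15
Step 4: 0.8 mL + 19.2 mL = 20 mL total → factor 20/0.8 = 25
Step 5: 120 μL + 360 μL = 480 μL total → factor 480/120 = 4
Overall dilution factor = 5 × 8 × 15 × 25 × 4 = 60000
Final = 0.100 M / 60000 = 1.667 × 10^-6 M = 1.67 × 10^3 nM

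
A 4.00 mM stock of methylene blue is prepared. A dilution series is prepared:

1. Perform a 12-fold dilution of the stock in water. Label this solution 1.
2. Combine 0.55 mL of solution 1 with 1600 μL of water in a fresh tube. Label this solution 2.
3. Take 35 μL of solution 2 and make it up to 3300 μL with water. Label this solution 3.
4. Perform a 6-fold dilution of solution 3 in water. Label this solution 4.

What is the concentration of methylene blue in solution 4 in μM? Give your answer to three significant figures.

Step 1: 12-fold → factor 12
Step 2: 0.55 mL + 1600 μL = 2.15 mL total → factor 2.15/0.55 = 3.9091
Step 3: 35 μL brought to 3300 μL → factor 3300/35 = 94.286
Step 4: 6-fold → factor 6
Overall dilution factor = 12 × 3.9091 × 94.286 × 6 = 26537
Final = 4.00 mM / 26537 = 0.0001507 mM = 0.151 μM

0.151 μM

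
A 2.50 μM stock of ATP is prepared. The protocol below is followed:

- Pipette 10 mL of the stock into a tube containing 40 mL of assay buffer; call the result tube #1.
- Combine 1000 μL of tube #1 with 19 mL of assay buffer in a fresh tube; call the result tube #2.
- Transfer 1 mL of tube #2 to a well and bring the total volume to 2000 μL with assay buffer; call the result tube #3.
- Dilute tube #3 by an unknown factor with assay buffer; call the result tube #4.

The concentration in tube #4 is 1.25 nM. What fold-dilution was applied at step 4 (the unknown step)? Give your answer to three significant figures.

Step 1: 10 mL + 40 mL = 50 mL total → factor 50/10 = 5
Step 2: 1000 μL + 19 mL = 20000 μL total → factor 20000/1000 = 20
Step 3: 1 mL brought to 2000 μL → factor 2/1 = 2
Step 4: unknown factor x
Product of known-step factors = 200
Overall factor = 2.50 μM / (1.25 nM) = 2000
x = 2000 / 200 = 10.0

10.0-fold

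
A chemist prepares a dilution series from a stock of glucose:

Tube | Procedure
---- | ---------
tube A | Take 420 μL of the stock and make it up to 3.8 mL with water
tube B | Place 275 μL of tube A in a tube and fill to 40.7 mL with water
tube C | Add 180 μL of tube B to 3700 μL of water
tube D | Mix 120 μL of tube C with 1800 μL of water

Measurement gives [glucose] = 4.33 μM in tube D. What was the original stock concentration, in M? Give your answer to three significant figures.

Step 1: 420 μL brought to 3.8 mL → factor 3800/420 = 9.0476
Step 2: 275 μL brought to 40.7 mL → factor 40700/275 = 148
Step 3: 180 μL + 3700 μL = 3880 μL total → factor 3880/180 = 21.556
Step 4: 120 μL + 1800 μL = 1920 μL total → factor 1920/120 = 16
Overall dilution factor = 9.0476 × 148 × 21.556 × 16 = 4.6182 × 10^5
Stock = 4.33 μM × 4.6182 × 10^5 = 2.000 × 10^6 μM = 2.00 M

2.00 M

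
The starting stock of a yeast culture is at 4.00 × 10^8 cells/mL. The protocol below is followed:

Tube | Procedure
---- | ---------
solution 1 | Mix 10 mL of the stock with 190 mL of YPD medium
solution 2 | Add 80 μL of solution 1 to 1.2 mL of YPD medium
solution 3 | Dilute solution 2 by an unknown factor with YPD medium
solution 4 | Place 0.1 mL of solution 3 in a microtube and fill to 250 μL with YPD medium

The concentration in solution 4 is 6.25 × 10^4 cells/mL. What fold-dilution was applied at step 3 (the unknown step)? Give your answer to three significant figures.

8.00-fold

Step 1: 10 mL + 190 mL = 200 mL total → factor 200/10 = 20
Step 2: 80 μL + 1.2 mL = 1280 μL total → factor 1280/80 = 16
Step 3: unknown factor x
Step 4: 0.1 mL brought to 250 μL → factor 0.25/0.1 = 2.5
Product of known-step factors = 800
Overall factor = 4.00 × 10^8 cells/mL / (6.25 × 10^4 cells/mL) = 6400
x = 6400 / 800 = 8.00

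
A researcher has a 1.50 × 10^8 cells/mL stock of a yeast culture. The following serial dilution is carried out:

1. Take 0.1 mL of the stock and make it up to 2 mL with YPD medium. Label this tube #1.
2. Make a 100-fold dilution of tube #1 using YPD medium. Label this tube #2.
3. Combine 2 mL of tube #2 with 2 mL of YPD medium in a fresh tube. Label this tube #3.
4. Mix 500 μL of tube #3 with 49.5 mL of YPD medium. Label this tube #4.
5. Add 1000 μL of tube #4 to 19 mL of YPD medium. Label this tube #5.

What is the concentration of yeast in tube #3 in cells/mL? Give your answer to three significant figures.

Step 1: 0.1 mL brought to 2 mL → factor 2/0.1 = 20
Step 2: 100-fold → factor 100
Step 3: 2 mL + 2 mL = 4 mL total → factor 4/2 = 2
Dilution factor through tube #3 = 20 × 100 × 2 = 4000
[tube #3] = 1.50 × 10^8 cells/mL / 4000 = 3.75 × 10^4 cells/mL

3.75 × 10^4 cells/mL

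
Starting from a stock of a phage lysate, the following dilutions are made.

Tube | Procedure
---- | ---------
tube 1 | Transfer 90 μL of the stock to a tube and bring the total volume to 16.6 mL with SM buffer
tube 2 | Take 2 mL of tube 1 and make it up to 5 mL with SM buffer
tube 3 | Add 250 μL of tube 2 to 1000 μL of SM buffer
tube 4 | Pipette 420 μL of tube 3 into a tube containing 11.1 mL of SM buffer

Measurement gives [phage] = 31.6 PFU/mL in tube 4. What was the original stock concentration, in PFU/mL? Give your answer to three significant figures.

Step 1: 90 μL brought to 16.6 mL → factor 16600/90 = 184.44
Step 2: 2 mL brought to 5 mL → factor 5/2 = 2.5
Step 3: 250 μL + 1000 μL = 1250 μL total → factor 1250/250 = 5
Step 4: 420 μL + 11.1 mL = 11520 μL total → factor 11520/420 = 27.429
Overall dilution factor = 184.44 × 2.5 × 5 × 27.429 = 63238
Stock = 31.6 PFU/mL × 63238 = 2.00 × 10^6 PFU/mL

2.00 × 10^6 PFU/mL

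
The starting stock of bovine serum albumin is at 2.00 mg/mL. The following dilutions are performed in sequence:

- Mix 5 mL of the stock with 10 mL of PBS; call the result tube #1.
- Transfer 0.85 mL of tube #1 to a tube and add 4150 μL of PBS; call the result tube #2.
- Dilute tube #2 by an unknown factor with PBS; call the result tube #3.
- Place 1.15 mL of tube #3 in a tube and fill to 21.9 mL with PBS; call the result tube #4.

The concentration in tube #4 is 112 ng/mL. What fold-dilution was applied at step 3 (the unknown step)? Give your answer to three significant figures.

53.1-fold

Step 1: 5 mL + 10 mL = 15 mL total → factor 15/5 = 3
Step 2: 0.85 mL + 4150 μL = 5 mL total → factor 5/0.85 = 5.8824
Step 3: unknown factor x
Step 4: 1.15 mL brought to 21.9 mL → factor 21.9/1.15 = 19.043
Product of known-step factors = 336.06
Overall factor = 2.00 mg/mL / (112 ng/mL) = 17857
x = 17857 / 336.06 = 53.1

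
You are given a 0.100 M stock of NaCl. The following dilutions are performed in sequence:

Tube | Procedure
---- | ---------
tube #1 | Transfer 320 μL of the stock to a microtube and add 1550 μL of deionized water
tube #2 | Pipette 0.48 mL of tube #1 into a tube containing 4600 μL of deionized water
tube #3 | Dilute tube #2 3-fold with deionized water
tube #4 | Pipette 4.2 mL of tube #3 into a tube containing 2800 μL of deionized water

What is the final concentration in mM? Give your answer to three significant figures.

Step 1: 320 μL + 1550 μL = 1870 μL total → factor 1870/320 = 5.8438
Step 2: 0.48 mL + 4600 μL = 5.08 mL total → factor 5.08/0.48 = 10.583
Step 3: 3-fold → factor 3
Step 4: 4.2 mL + 2800 μL = 7 mL total → factor 7/4.2 = 1.6667
Overall dilution factor = 5.8438 × 10.583 × 3 × 1.6667 = 309.23
Final = 0.100 M / 309.23 = 0.0003234 M = 0.323 mM

0.323 mM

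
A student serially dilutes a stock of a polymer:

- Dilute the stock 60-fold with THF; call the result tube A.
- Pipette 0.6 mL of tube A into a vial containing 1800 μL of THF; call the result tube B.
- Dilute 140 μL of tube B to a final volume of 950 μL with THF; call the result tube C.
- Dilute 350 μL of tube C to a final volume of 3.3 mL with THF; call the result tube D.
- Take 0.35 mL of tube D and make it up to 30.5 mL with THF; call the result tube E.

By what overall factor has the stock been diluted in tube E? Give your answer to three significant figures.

1.34 × 10^6

Step 1: 60-fold → factor 60
Step 2: 0.6 mL + 1800 μL = 2.4 mL total → factor 2.4/0.6 = 4
Step 3: 140 μL brought to 950 μL → factor 950/140 = 6.7857
Step 4: 350 μL brought to 3.3 mL → factor 3300/350 = 9.4286
Step 5: 0.35 mL brought to 30.5 mL → factor 30.5/0.35 = 87.143
Overall dilution factor = 60 × 4 × 6.7857 × 9.4286 × 87.143 = 1.3381 × 10^6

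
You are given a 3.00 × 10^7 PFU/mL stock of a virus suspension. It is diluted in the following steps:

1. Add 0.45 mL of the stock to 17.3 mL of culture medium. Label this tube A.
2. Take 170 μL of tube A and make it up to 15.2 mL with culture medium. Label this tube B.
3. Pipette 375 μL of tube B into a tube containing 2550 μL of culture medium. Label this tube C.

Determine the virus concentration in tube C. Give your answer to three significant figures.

1.09 × 10^3 PFU/mL

Step 1: 0.45 mL + 17.3 mL = 17.75 mL total → factor 17.75/0.45 = 39.444
Step 2: 170 μL brought to 15.2 mL → factor 15200/170 = 89.412
Step 3: 375 μL + 2550 μL = 2925 μL total → factor 2925/375 = 7.8
Overall dilution factor = 39.444 × 89.412 × 7.8 = 27509
Final = 3.00 × 10^7 PFU/mL / 27509 = 1.09 × 10^3 PFU/mL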